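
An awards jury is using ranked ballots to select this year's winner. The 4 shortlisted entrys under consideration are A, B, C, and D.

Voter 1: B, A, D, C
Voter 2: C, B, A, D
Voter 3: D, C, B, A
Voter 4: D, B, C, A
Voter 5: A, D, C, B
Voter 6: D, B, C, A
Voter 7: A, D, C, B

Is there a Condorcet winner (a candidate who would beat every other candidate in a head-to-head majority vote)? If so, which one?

There is no Condorcet winner

Head-to-head results (7 voters total):
A vs B: B wins 5–2.
A vs C: C wins 4–3.
A vs D: A wins 4–3.
B vs C: C wins 4–3.
B vs D: D wins 5–2.
C vs D: D wins 6–1.
No candidate beats all others: A beats D beats B beats A, a majority cycle.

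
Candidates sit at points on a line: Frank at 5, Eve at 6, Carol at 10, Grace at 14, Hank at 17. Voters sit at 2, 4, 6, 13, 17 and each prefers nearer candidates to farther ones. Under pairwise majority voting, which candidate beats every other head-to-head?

With single-peaked preferences on a line, the Condorcet winner is the candidate closest to the median voter.
The median voter (position 6) is closest to Eve at 6.
Check: Eve vs Carol — voters closer to Eve: 3 of 5.

Eve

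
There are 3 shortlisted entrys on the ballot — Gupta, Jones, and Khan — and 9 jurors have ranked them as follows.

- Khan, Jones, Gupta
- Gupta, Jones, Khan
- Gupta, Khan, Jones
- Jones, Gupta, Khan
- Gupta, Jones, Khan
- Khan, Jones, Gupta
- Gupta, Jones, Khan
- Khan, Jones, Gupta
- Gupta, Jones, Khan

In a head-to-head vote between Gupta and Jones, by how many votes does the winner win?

1

Ballots ranking Gupta above Jones: 5.
Ballots ranking Jones above Gupta: 4.
Gupta wins 5–4, a margin of 1.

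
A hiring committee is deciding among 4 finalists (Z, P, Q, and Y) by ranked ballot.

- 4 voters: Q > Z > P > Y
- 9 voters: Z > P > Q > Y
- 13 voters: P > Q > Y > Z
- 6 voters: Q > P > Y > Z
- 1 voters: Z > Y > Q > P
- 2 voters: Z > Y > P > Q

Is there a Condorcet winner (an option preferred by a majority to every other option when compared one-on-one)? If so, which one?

Head-to-head results (35 voters total):
Z vs P: P wins 19–16.
Z vs Q: Q wins 23–12.
Z vs Y: Y wins 19–16.
P vs Q: P wins 24–11.
P vs Y: P wins 32–3.
Q vs Y: Q wins 32–3.
P beats each rival — Z (19–16), Q (24–11), Y (32–3) — so P is the Condorcet winner.

P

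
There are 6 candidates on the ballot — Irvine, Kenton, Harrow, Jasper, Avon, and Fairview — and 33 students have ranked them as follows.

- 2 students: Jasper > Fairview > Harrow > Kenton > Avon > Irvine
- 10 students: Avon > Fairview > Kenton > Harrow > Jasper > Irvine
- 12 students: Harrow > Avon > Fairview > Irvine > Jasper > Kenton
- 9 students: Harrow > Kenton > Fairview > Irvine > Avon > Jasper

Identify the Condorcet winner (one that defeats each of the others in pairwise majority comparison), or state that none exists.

Head-to-head results (33 voters total):
Irvine vs Kenton: Kenton wins 21–12.
Irvine vs Harrow: Harrow wins 33–0.
Irvine vs Jasper: Irvine wins 21–12.
Irvine vs Avon: Avon wins 24–9.
Irvine vs Fairview: Fairview wins 33–0.
Kenton vs Harrow: Harrow wins 23–10.
Kenton vs Jasper: Kenton wins 19–14.
Kenton vs Avon: Avon wins 22–11.
Kenton vs Fairview: Fairview wins 24–9.
Harrow vs Jasper: Harrow wins 31–2.
Harrow vs Avon: Harrow wins 23–10.
Harrow vs Fairview: Harrow wins 21–12.
Jasper vs Avon: Avon wins 31–2.
Jasper vs Fairview: Fairview wins 31–2.
Avon vs Fairview: Avon wins 22–11.
Harrow beats each rival — Irvine (33–0), Kenton (23–10), Jasper (31–2), Avon (23–10), Fairview (21–12) — so Harrow is the Condorcet winner.

Harrow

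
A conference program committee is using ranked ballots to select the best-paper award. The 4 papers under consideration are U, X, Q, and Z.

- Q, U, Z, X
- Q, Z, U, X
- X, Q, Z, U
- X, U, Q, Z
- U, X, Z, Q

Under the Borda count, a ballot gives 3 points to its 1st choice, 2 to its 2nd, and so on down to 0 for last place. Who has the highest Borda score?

Q

Borda scores:
  U: 2 + 1 + 0 + 2 + 3 = 8
  X: 0 + 0 + 3 + 3 + 2 = 8
  Q: 3 + 3 + 2 + 1 + 0 = 9
  Z: 1 + 2 + 1 + 0 + 1 = 5
Q has the highest total.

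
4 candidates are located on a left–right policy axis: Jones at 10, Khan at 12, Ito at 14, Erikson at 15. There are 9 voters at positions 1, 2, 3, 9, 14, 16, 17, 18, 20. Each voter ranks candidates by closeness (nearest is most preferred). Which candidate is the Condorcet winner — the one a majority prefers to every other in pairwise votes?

Ito

With single-peaked preferences on a line, the Condorcet winner is the candidate closest to the median voter.
The median voter (position 14) is closest to Ito at 14.
Check: Ito vs Jones — voters closer to Ito: 5 of 9.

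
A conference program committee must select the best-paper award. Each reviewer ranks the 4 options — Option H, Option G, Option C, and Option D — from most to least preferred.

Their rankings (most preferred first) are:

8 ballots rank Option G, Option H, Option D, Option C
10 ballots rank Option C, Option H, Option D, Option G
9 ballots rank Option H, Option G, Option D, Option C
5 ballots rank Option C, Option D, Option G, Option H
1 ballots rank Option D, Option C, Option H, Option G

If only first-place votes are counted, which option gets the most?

Option C

First-place vote totals:
  Option H: 9
  Option G: 8
  Option C: 15
  Option D: 1
Option C has the most first-place votes.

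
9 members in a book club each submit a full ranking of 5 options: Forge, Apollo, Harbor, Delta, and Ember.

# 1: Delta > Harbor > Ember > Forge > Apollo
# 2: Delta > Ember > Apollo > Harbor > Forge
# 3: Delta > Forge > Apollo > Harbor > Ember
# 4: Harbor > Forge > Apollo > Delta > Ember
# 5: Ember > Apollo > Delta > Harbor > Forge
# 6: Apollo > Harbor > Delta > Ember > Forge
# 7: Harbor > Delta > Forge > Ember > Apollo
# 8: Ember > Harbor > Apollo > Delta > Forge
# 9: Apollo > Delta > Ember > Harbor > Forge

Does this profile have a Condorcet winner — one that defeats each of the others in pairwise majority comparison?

Head-to-head results (9 voters total):
Forge vs Apollo: Apollo wins 5–4.
Forge vs Harbor: Harbor wins 8–1.
Forge vs Delta: Delta wins 8–1.
Forge vs Ember: Ember wins 6–3.
Apollo vs Harbor: Apollo wins 5–4.
Apollo vs Delta: Apollo wins 5–4.
Apollo vs Ember: Ember wins 5–4.
Harbor vs Delta: Delta wins 5–4.
Harbor vs Ember: Harbor wins 5–4.
Delta vs Ember: Delta wins 7–2.
No candidate beats all others: Apollo beats Harbor beats Ember beats Apollo, a majority cycle.

No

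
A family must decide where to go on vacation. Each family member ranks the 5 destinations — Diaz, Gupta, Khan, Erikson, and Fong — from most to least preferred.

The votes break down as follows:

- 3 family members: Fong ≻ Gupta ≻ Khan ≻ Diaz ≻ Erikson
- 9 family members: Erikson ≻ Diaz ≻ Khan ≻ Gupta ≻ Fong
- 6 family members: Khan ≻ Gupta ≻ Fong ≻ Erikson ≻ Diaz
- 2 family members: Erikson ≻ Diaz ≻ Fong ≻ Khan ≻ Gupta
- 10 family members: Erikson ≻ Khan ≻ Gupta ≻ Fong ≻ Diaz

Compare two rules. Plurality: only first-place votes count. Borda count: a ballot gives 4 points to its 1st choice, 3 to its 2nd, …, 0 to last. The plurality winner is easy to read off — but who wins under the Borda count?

Plurality first-place counts: Diaz 0, Gupta 0, Khan 6, Erikson 21, Fong 3 → Erikson.
Borda totals: Diaz 36, Gupta 56, Khan 80, Erikson 90, Fong 38 → Erikson.

Erikson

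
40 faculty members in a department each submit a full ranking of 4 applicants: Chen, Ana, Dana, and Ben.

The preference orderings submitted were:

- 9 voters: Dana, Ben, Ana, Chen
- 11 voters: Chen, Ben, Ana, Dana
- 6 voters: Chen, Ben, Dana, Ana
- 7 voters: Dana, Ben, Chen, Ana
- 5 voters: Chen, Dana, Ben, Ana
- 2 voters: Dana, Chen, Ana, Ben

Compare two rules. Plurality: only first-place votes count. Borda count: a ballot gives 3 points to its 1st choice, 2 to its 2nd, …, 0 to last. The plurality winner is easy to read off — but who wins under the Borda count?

Chen

Plurality first-place counts: Chen 22, Ana 0, Dana 18, Ben 0 → Chen.
Borda totals: Chen 77, Ana 22, Dana 70, Ben 71 → Chen.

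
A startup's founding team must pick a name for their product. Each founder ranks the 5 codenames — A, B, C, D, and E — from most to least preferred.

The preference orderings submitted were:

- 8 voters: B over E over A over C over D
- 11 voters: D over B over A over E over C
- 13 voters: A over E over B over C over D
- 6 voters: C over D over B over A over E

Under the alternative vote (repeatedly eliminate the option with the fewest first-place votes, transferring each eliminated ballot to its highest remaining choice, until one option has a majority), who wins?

A

Round 1: A 13, D 11, B 8, C 6, E 0. E has the fewest and is eliminated.
Round 2: A 13, D 11, B 8, C 6. C has the fewest and is eliminated.
Round 3: D 17, A 13, B 8. B has the fewest and is eliminated.
Round 4: A 21, D 17. A has a majority.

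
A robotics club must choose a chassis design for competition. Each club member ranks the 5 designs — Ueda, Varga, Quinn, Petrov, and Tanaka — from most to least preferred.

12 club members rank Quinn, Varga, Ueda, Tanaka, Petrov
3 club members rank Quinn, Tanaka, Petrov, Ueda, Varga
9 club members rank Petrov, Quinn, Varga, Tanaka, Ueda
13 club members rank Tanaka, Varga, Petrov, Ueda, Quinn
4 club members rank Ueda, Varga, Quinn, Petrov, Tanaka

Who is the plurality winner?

First-place vote totals:
  Ueda: 4
  Varga: 0
  Quinn: 15
  Petrov: 9
  Tanaka: 13
Quinn has the most first-place votes.

Quinn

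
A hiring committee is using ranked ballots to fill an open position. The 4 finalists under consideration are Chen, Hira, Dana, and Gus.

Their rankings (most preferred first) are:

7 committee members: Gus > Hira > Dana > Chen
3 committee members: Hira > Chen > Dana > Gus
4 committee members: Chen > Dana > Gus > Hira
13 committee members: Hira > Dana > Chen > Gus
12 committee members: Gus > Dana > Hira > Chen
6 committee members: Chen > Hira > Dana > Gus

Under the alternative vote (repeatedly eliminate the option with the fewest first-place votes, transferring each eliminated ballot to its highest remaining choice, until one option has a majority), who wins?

Gus

Round 1: Gus 19, Hira 16, Chen 10, Dana 0. Dana has the fewest and is eliminated.
Round 2: Gus 19, Hira 16, Chen 10. Chen has the fewest and is eliminated.
Round 3: Gus 23, Hira 22. Gus has a majority.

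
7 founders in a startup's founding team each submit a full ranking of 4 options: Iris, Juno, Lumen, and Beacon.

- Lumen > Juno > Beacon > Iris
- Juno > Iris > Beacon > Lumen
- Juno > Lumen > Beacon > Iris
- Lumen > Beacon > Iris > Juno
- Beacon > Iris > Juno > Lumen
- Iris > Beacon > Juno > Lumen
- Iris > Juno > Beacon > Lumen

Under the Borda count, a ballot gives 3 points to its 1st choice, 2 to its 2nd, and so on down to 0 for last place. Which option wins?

Borda scores:
  Iris: 0 + 2 + 0 + 1 + 2 + 3 + 3 = 11
  Juno: 2 + 3 + 3 + 0 + 1 + 1 + 2 = 12
  Lumen: 3 + 0 + 2 + 3 + 0 + 0 + 0 = 8
  Beacon: 1 + 1 + 1 + 2 + 3 + 2 + 1 = 11
Juno has the highest total.

Juno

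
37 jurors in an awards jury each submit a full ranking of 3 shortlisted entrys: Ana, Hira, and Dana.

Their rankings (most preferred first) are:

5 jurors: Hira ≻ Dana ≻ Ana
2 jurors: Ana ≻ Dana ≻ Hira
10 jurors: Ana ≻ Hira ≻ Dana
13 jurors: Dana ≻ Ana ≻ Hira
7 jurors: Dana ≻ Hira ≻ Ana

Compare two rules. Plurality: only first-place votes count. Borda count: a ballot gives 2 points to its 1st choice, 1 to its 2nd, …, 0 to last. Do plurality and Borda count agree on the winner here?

Yes

Plurality first-place counts: Ana 12, Hira 5, Dana 20 → Dana.
Borda totals: Ana 37, Hira 27, Dana 47 → Dana.
The two rules agree on Dana.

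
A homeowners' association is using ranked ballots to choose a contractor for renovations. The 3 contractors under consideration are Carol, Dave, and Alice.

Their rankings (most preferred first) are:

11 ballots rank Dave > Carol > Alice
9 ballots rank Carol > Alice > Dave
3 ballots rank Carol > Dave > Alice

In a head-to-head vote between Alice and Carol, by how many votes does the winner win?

Ballots ranking Alice above Carol: 0.
Ballots ranking Carol above Alice: 11+9+3 = 23.
Carol wins 23–0, a margin of 23.

23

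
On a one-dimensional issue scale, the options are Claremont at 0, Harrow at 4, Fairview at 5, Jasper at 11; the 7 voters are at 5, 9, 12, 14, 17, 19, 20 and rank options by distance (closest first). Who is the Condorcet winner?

With single-peaked preferences on a line, the Condorcet winner is the candidate closest to the median voter.
The median voter (position 14) is closest to Jasper at 11.
Check: Jasper vs Harrow — voters closer to Jasper: 6 of 7.

Jasper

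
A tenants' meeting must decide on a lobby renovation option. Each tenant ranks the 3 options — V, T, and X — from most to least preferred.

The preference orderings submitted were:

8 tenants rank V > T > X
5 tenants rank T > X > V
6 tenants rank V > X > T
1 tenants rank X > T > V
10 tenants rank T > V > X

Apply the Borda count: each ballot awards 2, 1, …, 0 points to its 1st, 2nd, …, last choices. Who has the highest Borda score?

Borda scores:
  V: 8·2 + 5·0 + 6·2 + 0 + 10·1 = 38
  T: 8·1 + 5·2 + 6·0 + 1 + 10·2 = 39
  X: 8·0 + 5·1 + 6·1 + 2 + 10·0 = 13
T has the highest total.

T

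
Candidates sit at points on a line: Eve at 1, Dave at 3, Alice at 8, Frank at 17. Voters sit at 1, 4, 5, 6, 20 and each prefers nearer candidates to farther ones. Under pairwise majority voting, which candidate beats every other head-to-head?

With single-peaked preferences on a line, the Condorcet winner is the candidate closest to the median voter.
The median voter (position 5) is closest to Dave at 3.
Check: Dave vs Frank — voters closer to Dave: 4 of 5.

Dave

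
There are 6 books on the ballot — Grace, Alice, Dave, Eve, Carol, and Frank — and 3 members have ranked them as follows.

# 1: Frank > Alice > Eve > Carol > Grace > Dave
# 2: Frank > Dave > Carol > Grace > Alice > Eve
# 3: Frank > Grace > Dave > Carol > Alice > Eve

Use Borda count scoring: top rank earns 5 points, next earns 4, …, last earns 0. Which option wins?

Borda scores:
  Grace: 1 + 2 + 4 = 7
  Alice: 4 + 1 + 1 = 6
  Dave: 0 + 4 + 3 = 7
  Eve: 3 + 0 + 0 = 3
  Carol: 2 + 3 + 2 = 7
  Frank: 5 + 5 + 5 = 15
Frank has the highest total.

Frank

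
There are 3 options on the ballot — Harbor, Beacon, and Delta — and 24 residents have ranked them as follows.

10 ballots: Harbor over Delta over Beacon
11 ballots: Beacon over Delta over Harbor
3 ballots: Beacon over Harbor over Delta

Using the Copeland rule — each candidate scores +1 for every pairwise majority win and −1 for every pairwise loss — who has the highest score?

Pairwise results:
  Harbor vs Beacon: Beacon wins 14–10.
  Harbor vs Delta: Harbor wins 13–11.
  Beacon vs Delta: Beacon wins 14–10.
Copeland scores (wins − losses):
  Harbor: 1 − 1 = 0
  Beacon: 2 − 0 = 2
  Delta: 0 − 2 = -2
Beacon has the best Copeland score.

Beacon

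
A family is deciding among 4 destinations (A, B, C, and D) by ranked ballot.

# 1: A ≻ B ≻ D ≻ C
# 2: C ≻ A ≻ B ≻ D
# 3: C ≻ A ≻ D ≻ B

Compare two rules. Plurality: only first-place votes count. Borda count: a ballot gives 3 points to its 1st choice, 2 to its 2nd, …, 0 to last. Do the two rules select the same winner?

No

Plurality first-place counts: A 1, B 0, C 2, D 0 → C.
Borda totals: A 7, B 3, C 6, D 2 → A.
The two rules disagree: plurality picks C, Borda picks A.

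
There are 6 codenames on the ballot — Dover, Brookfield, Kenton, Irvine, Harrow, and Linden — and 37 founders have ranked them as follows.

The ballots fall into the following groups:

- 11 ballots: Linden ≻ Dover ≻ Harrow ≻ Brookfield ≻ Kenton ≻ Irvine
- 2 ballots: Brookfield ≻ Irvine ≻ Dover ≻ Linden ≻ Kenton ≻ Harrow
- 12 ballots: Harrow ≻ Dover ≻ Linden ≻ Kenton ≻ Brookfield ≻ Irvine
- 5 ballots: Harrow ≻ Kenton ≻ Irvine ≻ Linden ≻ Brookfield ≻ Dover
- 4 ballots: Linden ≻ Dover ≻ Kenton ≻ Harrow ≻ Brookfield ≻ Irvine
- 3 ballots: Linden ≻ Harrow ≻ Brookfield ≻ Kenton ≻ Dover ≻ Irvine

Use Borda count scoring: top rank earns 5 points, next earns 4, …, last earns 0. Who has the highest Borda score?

Linden

Borda scores:
  Dover: 11·4 + 2·3 + 12·4 + 5·0 + 4·4 + 3·1 = 117
  Brookfield: 11·2 + 2·5 + 12·1 + 5·1 + 4·1 + 3·3 = 62
  Kenton: 11·1 + 2·1 + 12·2 + 5·4 + 4·3 + 3·2 = 75
  Irvine: 11·0 + 2·4 + 12·0 + 5·3 + 4·0 + 3·0 = 23
  Harrow: 11·3 + 2·0 + 12·5 + 5·5 + 4·2 + 3·4 = 138
  Linden: 11·5 + 2·2 + 12·3 + 5·2 + 4·5 + 3·5 = 140
Linden has the highest total.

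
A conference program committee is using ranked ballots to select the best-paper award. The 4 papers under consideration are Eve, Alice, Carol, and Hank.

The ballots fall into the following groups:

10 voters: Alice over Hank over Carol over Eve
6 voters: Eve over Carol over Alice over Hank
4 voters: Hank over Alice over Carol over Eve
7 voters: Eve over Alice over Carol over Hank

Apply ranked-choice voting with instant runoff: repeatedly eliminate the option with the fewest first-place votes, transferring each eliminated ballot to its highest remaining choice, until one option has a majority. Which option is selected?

Round 1: Eve 13, Alice 10, Hank 4, Carol 0. Carol has the fewest and is eliminated.
Round 2: Eve 13, Alice 10, Hank 4. Hank has the fewest and is eliminated.
Round 3: Alice 14, Eve 13. Alice has a majority.

Alice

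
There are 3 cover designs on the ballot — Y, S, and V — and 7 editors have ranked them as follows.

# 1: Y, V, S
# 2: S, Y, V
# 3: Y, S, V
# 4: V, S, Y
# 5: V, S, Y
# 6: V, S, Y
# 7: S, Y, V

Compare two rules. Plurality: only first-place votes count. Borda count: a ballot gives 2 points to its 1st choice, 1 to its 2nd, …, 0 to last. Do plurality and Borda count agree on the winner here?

Plurality first-place counts: Y 2, S 2, V 3 → V.
Borda totals: Y 6, S 8, V 7 → S.
The two rules disagree: plurality picks V, Borda picks S.

No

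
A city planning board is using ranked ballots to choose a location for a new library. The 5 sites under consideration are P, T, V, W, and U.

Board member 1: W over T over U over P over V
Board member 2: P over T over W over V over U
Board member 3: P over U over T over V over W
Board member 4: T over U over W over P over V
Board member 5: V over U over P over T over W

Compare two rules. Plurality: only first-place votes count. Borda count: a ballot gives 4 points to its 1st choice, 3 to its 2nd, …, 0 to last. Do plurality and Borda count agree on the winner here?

Plurality first-place counts: P 2, T 1, V 1, W 1, U 0 → P.
Borda totals: P 12, T 13, V 6, W 8, U 11 → T.
The two rules disagree: plurality picks P, Borda picks T.

No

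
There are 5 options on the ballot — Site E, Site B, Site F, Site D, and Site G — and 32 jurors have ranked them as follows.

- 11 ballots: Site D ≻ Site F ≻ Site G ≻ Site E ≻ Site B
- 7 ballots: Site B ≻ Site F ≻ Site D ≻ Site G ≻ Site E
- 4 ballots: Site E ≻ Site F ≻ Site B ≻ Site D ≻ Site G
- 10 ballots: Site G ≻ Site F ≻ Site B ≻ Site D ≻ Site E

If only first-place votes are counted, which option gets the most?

Site D

First-place vote totals:
  Site E: 4
  Site B: 7
  Site F: 0
  Site D: 11
  Site G: 10
Site D has the most first-place votes.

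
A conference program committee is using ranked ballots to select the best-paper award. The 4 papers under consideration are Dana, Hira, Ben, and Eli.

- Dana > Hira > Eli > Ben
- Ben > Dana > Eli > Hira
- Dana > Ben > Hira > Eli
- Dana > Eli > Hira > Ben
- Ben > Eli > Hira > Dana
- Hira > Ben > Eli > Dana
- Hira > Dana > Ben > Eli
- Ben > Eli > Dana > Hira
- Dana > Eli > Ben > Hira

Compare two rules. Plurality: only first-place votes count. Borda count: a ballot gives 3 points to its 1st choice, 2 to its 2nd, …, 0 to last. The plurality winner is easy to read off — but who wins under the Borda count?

Plurality first-place counts: Dana 4, Hira 2, Ben 3, Eli 0 → Dana.
Borda totals: Dana 17, Hira 11, Ben 15, Eli 11 → Dana.

Dana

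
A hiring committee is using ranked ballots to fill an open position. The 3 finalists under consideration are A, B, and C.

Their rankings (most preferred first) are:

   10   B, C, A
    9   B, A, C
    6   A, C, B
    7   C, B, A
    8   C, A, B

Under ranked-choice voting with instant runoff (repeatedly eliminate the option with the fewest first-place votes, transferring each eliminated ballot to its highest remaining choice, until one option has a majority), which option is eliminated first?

Round 1: B 19, C 15, A 6. A has the fewest and is eliminated.
Round 2: C 21, B 19. C has a majority.

A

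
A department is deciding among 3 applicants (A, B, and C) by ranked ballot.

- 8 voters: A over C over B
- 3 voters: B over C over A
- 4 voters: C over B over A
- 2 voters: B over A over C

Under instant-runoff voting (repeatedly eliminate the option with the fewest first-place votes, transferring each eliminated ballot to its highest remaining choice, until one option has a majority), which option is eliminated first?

C

Round 1: A 8, B 5, C 4. C has the fewest and is eliminated.
Round 2: B 9, A 8. B has a majority.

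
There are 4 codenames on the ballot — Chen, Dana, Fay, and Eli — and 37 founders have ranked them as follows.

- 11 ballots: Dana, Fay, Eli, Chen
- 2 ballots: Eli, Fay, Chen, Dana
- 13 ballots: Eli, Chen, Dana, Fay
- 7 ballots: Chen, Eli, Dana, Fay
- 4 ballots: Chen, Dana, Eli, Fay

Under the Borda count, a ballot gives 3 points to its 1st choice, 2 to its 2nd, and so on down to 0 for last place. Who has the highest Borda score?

Eli

Borda scores:
  Chen: 11·0 + 2·1 + 13·2 + 7·3 + 4·3 = 61
  Dana: 11·3 + 2·0 + 13·1 + 7·1 + 4·2 = 61
  Fay: 11·2 + 2·2 + 13·0 + 7·0 + 4·0 = 26
  Eli: 11·1 + 2·3 + 13·3 + 7·2 + 4·1 = 74
Eli has the highest total.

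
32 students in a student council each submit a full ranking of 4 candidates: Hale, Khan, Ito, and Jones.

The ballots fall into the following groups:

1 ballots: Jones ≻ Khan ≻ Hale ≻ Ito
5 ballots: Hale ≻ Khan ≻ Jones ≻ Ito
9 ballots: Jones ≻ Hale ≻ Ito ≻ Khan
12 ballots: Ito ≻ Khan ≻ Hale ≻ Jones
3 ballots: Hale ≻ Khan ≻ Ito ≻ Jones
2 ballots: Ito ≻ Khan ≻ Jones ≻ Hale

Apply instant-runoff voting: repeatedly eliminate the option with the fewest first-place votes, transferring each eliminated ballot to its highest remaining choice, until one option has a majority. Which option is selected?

Round 1: Ito 14, Jones 10, Hale 8, Khan 0. Khan has the fewest and is eliminated.
Round 2: Ito 14, Jones 10, Hale 8. Hale has the fewest and is eliminated.
Round 3: Ito 17, Jones 15. Ito has a majority.

Ito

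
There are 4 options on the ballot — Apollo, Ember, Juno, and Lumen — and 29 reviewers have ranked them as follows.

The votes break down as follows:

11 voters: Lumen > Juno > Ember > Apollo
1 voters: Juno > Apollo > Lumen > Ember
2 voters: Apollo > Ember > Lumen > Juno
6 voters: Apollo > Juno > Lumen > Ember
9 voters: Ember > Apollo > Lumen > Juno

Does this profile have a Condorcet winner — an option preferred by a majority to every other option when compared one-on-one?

Head-to-head results (29 voters total):
Apollo vs Ember: Ember wins 20–9.
Apollo vs Juno: Apollo wins 17–12.
Apollo vs Lumen: Apollo wins 18–11.
Ember vs Juno: Juno wins 18–11.
Ember vs Lumen: Lumen wins 18–11.
Juno vs Lumen: Lumen wins 22–7.
No candidate beats all others: Apollo beats Juno beats Ember beats Apollo, a majority cycle.

No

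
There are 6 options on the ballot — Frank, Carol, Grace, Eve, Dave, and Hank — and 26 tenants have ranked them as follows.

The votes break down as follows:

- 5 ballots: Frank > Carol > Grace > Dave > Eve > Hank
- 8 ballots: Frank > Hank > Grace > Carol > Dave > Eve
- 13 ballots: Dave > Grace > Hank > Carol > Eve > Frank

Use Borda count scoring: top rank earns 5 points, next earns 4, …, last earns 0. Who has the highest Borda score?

Borda scores:
  Frank: 5·5 + 8·5 + 13·0 = 65
  Carol: 5·4 + 8·2 + 13·2 = 62
  Grace: 5·3 + 8·3 + 13·4 = 91
  Eve: 5·1 + 8·0 + 13·1 = 18
  Dave: 5·2 + 8·1 + 13·5 = 83
  Hank: 5·0 + 8·4 + 13·3 = 71
Grace has the highest total.

Grace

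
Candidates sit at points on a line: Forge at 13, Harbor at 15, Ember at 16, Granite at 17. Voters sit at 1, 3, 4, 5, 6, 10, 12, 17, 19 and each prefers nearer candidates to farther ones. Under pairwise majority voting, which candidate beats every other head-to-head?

Forge

With single-peaked preferences on a line, the Condorcet winner is the candidate closest to the median voter.
The median voter (position 6) is closest to Forge at 13.
Check: Forge vs Granite — voters closer to Forge: 7 of 9.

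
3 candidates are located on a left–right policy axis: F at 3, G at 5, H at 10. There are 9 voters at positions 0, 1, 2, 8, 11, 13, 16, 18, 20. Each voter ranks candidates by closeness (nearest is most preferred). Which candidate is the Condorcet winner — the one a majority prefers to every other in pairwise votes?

With single-peaked preferences on a line, the Condorcet winner is the candidate closest to the median voter.
The median voter (position 11) is closest to H at 10.
Check: H vs G — voters closer to H: 6 of 9.

H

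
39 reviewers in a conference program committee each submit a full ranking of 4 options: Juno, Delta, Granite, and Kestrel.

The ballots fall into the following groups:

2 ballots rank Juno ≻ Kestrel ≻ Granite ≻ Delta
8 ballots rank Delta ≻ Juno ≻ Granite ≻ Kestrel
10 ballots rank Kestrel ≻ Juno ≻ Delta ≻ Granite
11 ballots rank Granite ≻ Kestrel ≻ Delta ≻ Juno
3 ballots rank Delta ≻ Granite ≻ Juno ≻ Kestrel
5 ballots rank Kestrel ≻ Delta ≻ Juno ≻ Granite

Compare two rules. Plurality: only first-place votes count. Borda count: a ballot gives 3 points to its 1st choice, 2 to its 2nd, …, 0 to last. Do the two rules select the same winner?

Plurality first-place counts: Juno 2, Delta 11, Granite 11, Kestrel 15 → Kestrel.
Borda totals: Juno 50, Delta 64, Granite 49, Kestrel 71 → Kestrel.
The two rules agree on Kestrel.

Yes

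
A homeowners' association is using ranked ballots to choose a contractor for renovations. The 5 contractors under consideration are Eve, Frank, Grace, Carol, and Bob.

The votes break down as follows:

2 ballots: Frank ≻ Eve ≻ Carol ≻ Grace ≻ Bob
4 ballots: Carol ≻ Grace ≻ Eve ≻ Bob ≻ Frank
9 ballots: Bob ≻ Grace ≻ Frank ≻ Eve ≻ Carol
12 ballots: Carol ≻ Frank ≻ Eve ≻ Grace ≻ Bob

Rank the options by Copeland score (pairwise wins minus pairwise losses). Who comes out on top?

Pairwise results:
  Eve vs Frank: Frank wins 23–4.
  Eve vs Grace: Eve wins 14–13.
  Eve vs Carol: Carol wins 16–11.
  Eve vs Bob: Eve wins 18–9.
  Frank vs Grace: Frank wins 14–13.
  Frank vs Carol: Carol wins 16–11.
  Frank vs Bob: Frank wins 14–13.
  Grace vs Carol: Carol wins 18–9.
  Grace vs Bob: Grace wins 18–9.
  Carol vs Bob: Carol wins 18–9.
Copeland scores (wins − losses):
  Eve: 2 − 2 = 0
  Frank: 3 − 1 = 2
  Grace: 1 − 3 = -2
  Carol: 4 − 0 = 4
  Bob: 0 − 4 = -4
Carol has the best Copeland score.

Carol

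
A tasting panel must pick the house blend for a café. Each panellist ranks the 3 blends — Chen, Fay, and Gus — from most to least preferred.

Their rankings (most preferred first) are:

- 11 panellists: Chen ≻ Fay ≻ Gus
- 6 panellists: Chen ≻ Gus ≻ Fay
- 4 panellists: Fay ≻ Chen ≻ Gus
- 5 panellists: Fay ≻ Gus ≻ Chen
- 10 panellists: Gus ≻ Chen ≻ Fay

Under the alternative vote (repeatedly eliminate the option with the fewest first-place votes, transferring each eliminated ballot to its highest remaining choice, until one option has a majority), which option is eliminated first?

Round 1: Chen 17, Gus 10, Fay 9. Fay has the fewest and is eliminated.
Round 2: Chen 21, Gus 15. Chen has a majority.

Fay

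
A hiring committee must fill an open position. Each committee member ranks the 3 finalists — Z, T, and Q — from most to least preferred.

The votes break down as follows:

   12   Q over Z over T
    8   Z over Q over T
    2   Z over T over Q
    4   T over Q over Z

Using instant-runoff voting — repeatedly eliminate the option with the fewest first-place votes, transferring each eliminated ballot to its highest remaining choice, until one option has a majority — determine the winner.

Round 1: Q 12, Z 10, T 4. T has the fewest and is eliminated.
Round 2: Q 16, Z 10. Q has a majority.

Q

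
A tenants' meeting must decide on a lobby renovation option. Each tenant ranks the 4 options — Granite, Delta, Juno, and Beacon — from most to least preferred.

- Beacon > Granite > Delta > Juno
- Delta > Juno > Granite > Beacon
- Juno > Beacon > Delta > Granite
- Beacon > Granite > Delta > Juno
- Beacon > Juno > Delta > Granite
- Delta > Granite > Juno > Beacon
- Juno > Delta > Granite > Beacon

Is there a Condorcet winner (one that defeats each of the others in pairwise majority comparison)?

No

Head-to-head results (7 voters total):
Granite vs Delta: Delta wins 5–2.
Granite vs Juno: Juno wins 4–3.
Granite vs Beacon: Beacon wins 4–3.
Delta vs Juno: Delta wins 4–3.
Delta vs Beacon: Beacon wins 4–3.
Juno vs Beacon: Juno wins 4–3.
No candidate beats all others: Delta beats Juno beats Beacon beats Delta, a majority cycle.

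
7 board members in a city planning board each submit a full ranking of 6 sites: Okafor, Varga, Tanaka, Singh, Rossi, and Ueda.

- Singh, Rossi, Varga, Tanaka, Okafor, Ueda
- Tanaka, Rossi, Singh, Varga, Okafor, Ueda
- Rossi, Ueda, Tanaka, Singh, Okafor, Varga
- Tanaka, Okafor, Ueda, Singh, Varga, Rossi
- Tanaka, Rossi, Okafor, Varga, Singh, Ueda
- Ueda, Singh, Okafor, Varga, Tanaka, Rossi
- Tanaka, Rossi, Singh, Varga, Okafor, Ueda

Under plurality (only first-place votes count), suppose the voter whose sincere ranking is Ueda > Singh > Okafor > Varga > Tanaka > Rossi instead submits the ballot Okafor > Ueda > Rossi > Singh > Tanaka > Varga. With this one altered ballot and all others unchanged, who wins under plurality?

Tanaka

First-place totals with the altered ballot: Okafor 1, Varga 0, Tanaka 4, Singh 1, Rossi 1, Ueda 0.
The winner is unchanged: still Tanaka.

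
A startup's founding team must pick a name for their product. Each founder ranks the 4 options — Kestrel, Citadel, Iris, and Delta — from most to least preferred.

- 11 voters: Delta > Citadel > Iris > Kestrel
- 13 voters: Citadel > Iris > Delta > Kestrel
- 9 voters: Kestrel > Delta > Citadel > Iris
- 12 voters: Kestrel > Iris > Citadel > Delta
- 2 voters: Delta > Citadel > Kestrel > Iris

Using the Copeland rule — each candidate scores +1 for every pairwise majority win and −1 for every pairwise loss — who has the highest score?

Pairwise results:
  Kestrel vs Citadel: Citadel wins 26–21.
  Kestrel vs Iris: Iris wins 24–23.
  Kestrel vs Delta: Delta wins 26–21.
  Citadel vs Iris: Citadel wins 35–12.
  Citadel vs Delta: Citadel wins 25–22.
  Iris vs Delta: Iris wins 25–22.
Copeland scores (wins − losses):
  Kestrel: 0 − 3 = -3
  Citadel: 3 − 0 = 3
  Iris: 2 − 1 = 1
  Delta: 1 − 2 = -1
Citadel has the best Copeland score.

Citadel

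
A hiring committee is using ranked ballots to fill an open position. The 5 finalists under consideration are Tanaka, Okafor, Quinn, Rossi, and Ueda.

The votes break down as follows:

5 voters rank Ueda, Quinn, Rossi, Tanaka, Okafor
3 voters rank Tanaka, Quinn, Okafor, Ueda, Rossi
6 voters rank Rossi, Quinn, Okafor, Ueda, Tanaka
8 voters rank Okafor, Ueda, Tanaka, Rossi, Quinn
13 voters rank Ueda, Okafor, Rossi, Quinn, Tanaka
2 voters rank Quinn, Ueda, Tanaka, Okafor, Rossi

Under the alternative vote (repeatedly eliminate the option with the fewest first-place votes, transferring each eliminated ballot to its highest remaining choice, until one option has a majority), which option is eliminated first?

Quinn

Round 1: Ueda 18, Okafor 8, Rossi 6, Tanaka 3, Quinn 2. Quinn has the fewest and is eliminated.
Round 2: Ueda 20, Okafor 8, Rossi 6, Tanaka 3. Ueda has a majority.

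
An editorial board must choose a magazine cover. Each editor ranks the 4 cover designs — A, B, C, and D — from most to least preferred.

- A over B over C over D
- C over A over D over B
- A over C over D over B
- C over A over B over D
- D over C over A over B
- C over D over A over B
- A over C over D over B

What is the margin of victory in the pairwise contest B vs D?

Ballots ranking B above D: 2.
Ballots ranking D above B: 5.
D wins 5–2, a margin of 3.

3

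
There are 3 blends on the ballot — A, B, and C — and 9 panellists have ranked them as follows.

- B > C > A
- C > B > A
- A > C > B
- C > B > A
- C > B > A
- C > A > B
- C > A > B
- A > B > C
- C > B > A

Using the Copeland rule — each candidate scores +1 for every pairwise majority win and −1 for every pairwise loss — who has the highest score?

Pairwise results:
  A vs B: B wins 5–4.
  A vs C: C wins 7–2.
  B vs C: C wins 7–2.
Copeland scores (wins − losses):
  A: 0 − 2 = -2
  B: 1 − 1 = 0
  C: 2 − 0 = 2
C has the best Copeland score.

C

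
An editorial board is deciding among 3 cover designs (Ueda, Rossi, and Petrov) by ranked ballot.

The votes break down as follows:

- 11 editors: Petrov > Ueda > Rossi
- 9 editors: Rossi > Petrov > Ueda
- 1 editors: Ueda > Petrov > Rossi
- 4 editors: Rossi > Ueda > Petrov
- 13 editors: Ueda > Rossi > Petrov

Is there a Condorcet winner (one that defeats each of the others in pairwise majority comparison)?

Head-to-head results (38 voters total):
Ueda vs Rossi: Ueda wins 25–13.
Ueda vs Petrov: Petrov wins 20–18.
Rossi vs Petrov: Rossi wins 26–12.
No candidate beats all others: Ueda beats Rossi beats Petrov beats Ueda, a majority cycle.

No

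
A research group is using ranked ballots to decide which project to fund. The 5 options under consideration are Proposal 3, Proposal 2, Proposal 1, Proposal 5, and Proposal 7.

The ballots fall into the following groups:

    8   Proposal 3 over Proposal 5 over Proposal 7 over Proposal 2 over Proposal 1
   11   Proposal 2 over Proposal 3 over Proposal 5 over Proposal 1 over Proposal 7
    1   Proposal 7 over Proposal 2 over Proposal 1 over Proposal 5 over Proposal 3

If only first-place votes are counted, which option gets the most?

First-place vote totals:
  Proposal 3: 8
  Proposal 2: 11
  Proposal 1: 0
  Proposal 5: 0
  Proposal 7: 1
Proposal 2 has the most first-place votes.

Proposal 2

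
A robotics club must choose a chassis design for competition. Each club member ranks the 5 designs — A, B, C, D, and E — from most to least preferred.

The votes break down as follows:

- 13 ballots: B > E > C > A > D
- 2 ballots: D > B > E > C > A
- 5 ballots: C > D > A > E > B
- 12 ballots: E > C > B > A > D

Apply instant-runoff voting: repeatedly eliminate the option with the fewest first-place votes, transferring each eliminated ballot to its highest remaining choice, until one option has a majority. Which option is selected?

E

Round 1: B 13, E 12, C 5, D 2, A 0. A has the fewest and is eliminated.
Round 2: B 13, E 12, C 5, D 2. D has the fewest and is eliminated.
Round 3: B 15, E 12, C 5. C has the fewest and is eliminated.
Round 4: E 17, B 15. E has a majority.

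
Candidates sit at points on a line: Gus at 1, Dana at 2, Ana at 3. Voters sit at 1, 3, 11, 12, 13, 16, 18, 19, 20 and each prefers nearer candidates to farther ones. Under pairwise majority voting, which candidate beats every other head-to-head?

With single-peaked preferences on a line, the Condorcet winner is the candidate closest to the median voter.
The median voter (position 13) is closest to Ana at 3.
Check: Ana vs Dana — voters closer to Ana: 8 of 9.

Ana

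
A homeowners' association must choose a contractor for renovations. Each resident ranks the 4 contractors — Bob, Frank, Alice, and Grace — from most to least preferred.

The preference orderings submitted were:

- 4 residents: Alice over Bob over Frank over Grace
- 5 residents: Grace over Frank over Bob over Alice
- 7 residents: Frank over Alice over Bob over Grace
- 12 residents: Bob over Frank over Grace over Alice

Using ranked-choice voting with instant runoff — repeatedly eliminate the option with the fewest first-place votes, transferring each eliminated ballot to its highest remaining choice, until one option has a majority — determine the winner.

Round 1: Bob 12, Frank 7, Grace 5, Alice 4. Alice has the fewest and is eliminated.
Round 2: Bob 16, Frank 7, Grace 5. Bob has a majority.

Bob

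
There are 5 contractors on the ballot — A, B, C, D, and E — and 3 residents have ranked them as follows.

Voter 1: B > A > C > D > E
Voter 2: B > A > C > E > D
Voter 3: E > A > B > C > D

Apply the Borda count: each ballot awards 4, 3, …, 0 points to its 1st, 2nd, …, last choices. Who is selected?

B

Borda scores:
  A: 3 + 3 + 3 = 9
  B: 4 + 4 + 2 = 10
  C: 2 + 2 + 1 = 5
  D: 1 + 0 + 0 = 1
  E: 0 + 1 + 4 = 5
B has the highest total.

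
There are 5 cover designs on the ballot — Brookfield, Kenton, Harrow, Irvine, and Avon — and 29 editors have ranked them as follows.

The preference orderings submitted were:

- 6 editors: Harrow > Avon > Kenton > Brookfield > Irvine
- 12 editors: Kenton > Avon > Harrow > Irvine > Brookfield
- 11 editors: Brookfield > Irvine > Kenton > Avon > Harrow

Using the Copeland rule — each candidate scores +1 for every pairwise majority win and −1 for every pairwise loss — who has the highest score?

Kenton

Pairwise results:
  Brookfield vs Kenton: Kenton wins 18–11.
  Brookfield vs Harrow: Harrow wins 18–11.
  Brookfield vs Irvine: Brookfield wins 17–12.
  Brookfield vs Avon: Avon wins 18–11.
  Kenton vs Harrow: Kenton wins 23–6.
  Kenton vs Irvine: Kenton wins 18–11.
  Kenton vs Avon: Kenton wins 23–6.
  Harrow vs Irvine: Harrow wins 18–11.
  Harrow vs Avon: Avon wins 23–6.
  Irvine vs Avon: Avon wins 18–11.
Copeland scores (wins − losses):
  Brookfield: 1 − 3 = -2
  Kenton: 4 − 0 = 4
  Harrow: 2 − 2 = 0
  Irvine: 0 − 4 = -4
  Avon: 3 − 1 = 2
Kenton has the best Copeland score.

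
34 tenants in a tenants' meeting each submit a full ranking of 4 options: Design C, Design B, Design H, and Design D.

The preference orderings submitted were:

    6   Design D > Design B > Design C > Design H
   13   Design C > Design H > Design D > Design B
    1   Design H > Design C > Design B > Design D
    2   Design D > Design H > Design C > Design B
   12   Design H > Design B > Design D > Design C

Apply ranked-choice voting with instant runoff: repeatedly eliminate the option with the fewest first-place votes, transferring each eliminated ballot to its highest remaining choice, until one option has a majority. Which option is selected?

Design C

Round 1: Design C 13, Design H 13, Design D 8, Design B 0. Design B has the fewest and is eliminated.
Round 2: Design C 13, Design H 13, Design D 8. Design D has the fewest and is eliminated.
Round 3: Design C 19, Design H 15. Design C has a majority.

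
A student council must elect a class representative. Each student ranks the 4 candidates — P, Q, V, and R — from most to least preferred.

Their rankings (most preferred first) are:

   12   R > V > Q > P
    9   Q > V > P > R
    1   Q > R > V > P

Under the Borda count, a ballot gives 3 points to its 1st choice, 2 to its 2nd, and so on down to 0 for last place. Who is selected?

V

Borda scores:
  P: 12·0 + 9·1 + 0 = 9
  Q: 12·1 + 9·3 + 3 = 42
  V: 12·2 + 9·2 + 1 = 43
  R: 12·3 + 9·0 + 2 = 38
V has the highest total.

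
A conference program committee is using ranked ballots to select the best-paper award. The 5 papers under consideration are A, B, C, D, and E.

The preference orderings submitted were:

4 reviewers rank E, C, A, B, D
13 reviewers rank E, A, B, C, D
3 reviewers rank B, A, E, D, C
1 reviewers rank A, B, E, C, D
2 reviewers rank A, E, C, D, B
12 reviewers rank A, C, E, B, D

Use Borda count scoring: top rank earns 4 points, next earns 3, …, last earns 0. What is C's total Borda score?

Borda scores:
  A: 4·2 + 13·3 + 3·3 + 4 + 2·4 + 12·4 = 116
  B: 4·1 + 13·2 + 3·4 + 3 + 2·0 + 12·1 = 57
  C: 4·3 + 13·1 + 3·0 + 1 + 2·2 + 12·3 = 66
  D: 4·0 + 13·0 + 3·1 + 0 + 2·1 + 12·0 = 5
  E: 4·4 + 13·4 + 3·2 + 2 + 2·3 + 12·2 = 106

66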